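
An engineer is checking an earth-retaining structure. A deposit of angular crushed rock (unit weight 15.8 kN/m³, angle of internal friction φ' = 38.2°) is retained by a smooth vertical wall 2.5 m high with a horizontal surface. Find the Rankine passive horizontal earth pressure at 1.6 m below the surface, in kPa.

107 kPa

K_p = (1 + sin φ)/(1 − sin φ) = 4.241.
σ_h = K_p γ z = 4.241 × 15.8 × 1.6 = 107.2 kPa.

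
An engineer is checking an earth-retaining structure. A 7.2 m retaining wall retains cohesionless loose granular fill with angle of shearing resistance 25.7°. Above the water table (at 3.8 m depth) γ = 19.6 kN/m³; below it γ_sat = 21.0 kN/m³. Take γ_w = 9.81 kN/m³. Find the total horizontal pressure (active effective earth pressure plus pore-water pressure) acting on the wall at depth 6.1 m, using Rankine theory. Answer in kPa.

62.2 kPa

K_a = (1 − sin φ)/(1 + sin φ) = 0.3950.
γ' = 21.0 − 9.81 = 11.19 kN/m³.
Effective vertical stress at 6.1 m: σ'_v = 19.6×3.8 + 11.19×2.30 = 100.2 kPa.
σ'_h = K_a σ'_v = 0.3950 × 100.2 = 39.59 kPa; u = γ_w × 2.30 = 22.56 kPa.
Total σ_h = 39.59 + 22.56 = 62.15 kPa.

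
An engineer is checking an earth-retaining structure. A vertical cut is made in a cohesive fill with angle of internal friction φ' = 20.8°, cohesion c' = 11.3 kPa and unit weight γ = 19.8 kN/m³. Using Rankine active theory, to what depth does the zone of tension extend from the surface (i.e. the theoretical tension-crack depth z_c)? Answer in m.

K_a = tan²(45° − 20.8°/2) = 0.4759; √K_a = 0.6899.
The active pressure is zero where K_a γ z = 2c√K_a, so z_c = 2c/(γ√K_a) = 2×11.3/(19.8×0.6899) = 1.655 m.

1.65 m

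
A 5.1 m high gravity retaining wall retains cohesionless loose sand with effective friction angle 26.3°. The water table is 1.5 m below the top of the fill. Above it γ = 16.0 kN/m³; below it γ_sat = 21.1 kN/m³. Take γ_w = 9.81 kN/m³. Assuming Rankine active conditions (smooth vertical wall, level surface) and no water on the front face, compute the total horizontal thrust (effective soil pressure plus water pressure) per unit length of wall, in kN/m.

132 kN/m

K_a = tan²(45° − φ/2) = 0.3859.
γ' = 21.1 − 9.81 = 11.29 kN/m³. Depth below WT = 3.6 m.
σ'_h at WT = K_a γ d_w = 9.262 kPa; at base = 9.262 + K_a γ' × 3.6 = 24.95 kPa.
P₁ (0–1.5 m) = ½×9.262×1.5 = 6.947. P₂ (1.5–5.1 m) = ½(9.262+24.95)×3.6 = 61.58.
P_w = ½ γ_w h₂² = 0.5×9.81×3.6² = 63.57. Total = 6.947+61.58+63.57 = 132.1 kN/m.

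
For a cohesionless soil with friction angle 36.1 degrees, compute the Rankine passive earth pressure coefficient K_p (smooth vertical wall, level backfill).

K_p = (1 + sin φ)/(1 − sin φ) = tan²(45° + 36.1°/2) = 3.869.

3.87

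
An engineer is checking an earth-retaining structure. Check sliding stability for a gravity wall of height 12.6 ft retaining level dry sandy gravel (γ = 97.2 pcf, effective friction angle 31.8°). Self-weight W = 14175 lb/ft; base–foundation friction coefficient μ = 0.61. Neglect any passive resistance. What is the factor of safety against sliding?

K_a = tan²(45° − 31.8°/2) = 0.3098.
P_a = ½K_aγH² = 0.5×0.3098×97.2×12.6² = 2390 lb/ft, acting at H/3 = 4.200 ft above the base.
FS_sliding = μW / P_a = 0.61×14175 / 2390 = 3.617.

3.62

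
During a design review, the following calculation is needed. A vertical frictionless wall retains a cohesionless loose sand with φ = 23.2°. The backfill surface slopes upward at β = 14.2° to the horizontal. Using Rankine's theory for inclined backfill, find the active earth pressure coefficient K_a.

K_a = cos β · (cos β − √(cos²β − cos²φ)) / (cos β + √(cos²β − cos²φ)).
cos β = 0.9694, cos φ = 0.9191, √(cos²β − cos²φ) = 0.3082.
K_a = 0.9694 × (0.9694 − 0.3082)/(0.9694 + 0.3082) = 0.5017.

0.502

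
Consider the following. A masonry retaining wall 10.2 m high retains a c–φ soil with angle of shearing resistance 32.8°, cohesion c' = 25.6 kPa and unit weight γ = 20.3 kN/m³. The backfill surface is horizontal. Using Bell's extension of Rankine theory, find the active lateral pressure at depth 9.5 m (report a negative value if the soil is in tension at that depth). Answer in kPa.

K_a = (1 − sin φ)/(1 + sin φ) = 0.2973.
σ_a = K_a γ z − 2c√K_a = 0.2973×20.3×9.5 − 2×25.6×0.5452 = 29.41 kPa.

29.4 kPa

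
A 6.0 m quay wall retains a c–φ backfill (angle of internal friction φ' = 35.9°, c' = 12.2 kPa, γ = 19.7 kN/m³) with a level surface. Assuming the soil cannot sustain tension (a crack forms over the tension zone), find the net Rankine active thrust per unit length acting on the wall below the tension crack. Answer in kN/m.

K_a = 0.2607; √K_a = 0.5106.
Tension-crack depth z_c = 2c/(γ√K_a) = 2×12.2/(19.7×0.5106) = 2.426 m.
σ_a at base = K_a γ H − 2c√K_a = 0.2607×19.7×6.0 − 2×12.2×0.5106 = 18.36 kPa.
P_a = ½ × 18.36 × (H − z_c) = 0.5×18.36×3.574 = 32.81 kN/m.

32.8 kN/m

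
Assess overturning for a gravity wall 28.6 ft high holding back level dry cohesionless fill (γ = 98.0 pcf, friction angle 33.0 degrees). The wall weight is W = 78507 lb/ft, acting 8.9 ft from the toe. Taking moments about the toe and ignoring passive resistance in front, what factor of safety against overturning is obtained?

6.20

K_a = tan²(45° − 33.0°/2) = 0.2948.
P_a = ½K_aγH² = 0.5×0.2948×98.0×28.6² = 11820 lb/ft, acting at H/3 = 9.533 ft above the base.
Overturning moment M_o = P_a × H/3 = 11820 × 9.533 = 112600.
Resisting moment M_r = W × 8.9 = 78507 × 8.9 = 698700.
FS_overturning = M_r/M_o = 698700/112600 = 6.203.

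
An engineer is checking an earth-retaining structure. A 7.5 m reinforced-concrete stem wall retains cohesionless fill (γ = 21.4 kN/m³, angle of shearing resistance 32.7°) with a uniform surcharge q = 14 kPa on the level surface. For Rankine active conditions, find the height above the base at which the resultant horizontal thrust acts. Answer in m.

2.69 m

K_a = 0.2985.
Triangular part P₁ = ½K_aγH² = 179.7 at H/3 = 2.500 m; rectangular part P₂ = K_a q H = 31.34 at H/2 = 3.750 m.
ȳ = (P₁·2.500 + P₂·3.750)/(P₁+P₂) = 2.686 m.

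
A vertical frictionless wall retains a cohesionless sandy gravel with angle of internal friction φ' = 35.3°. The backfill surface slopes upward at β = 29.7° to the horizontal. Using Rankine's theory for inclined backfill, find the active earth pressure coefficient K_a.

0.426

K_a = cos β · (cos β − √(cos²β − cos²φ)) / (cos β + √(cos²β − cos²φ)).
cos β = 0.8686, cos φ = 0.8161, √(cos²β − cos²φ) = 0.2974.
K_a = 0.8686 × (0.8686 − 0.2974)/(0.8686 + 0.2974) = 0.4255.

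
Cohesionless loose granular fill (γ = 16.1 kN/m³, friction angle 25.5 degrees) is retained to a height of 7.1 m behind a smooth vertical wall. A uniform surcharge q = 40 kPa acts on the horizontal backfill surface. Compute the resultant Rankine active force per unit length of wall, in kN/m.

K_a = tan²(45° − φ/2) = 0.3981.
Soil triangle: ½ K_a γ H² = 0.5×0.3981×16.1×7.1² = 161.5 kN/m.
Surcharge rectangle: K_a q H = 0.3981×40×7.1 = 113.1 kN/m.
Total = 161.5 + 113.1 = 274.6 kN/m.

275 kN/m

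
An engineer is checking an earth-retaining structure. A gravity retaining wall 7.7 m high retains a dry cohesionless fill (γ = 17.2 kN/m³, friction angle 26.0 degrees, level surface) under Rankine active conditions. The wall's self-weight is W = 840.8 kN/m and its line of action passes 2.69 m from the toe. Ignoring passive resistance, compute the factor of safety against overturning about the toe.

4.43

K_a = tan²(45° − 26.0°/2) = 0.3905.
P_a = ½K_aγH² = 0.5×0.3905×17.2×7.7² = 199.1 kN/m, acting at H/3 = 2.567 m above the base.
Overturning moment M_o = P_a × H/3 = 199.1 × 2.567 = 511.0.
Resisting moment M_r = W × 2.69 = 840.8 × 2.69 = 2262.
FS_overturning = M_r/M_o = 2262/511.0 = 4.426.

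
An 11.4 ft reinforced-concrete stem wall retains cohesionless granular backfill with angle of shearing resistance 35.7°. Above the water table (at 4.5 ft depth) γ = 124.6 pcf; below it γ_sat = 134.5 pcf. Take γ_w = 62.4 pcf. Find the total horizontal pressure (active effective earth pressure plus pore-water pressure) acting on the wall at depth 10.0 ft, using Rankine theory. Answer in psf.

595 psf

K_a = (1 − sin φ)/(1 + sin φ) = 0.2630.
γ' = 134.5 − 62.4 = 72.10 pcf.
Effective vertical stress at 10.0 ft: σ'_v = 124.6×4.5 + 72.10×5.50 = 957.2 psf.
σ'_h = K_a σ'_v = 0.2630 × 957.2 = 251.7 psf; u = γ_w × 5.50 = 343.2 psf.
Total σ_h = 251.7 + 343.2 = 594.9 psf.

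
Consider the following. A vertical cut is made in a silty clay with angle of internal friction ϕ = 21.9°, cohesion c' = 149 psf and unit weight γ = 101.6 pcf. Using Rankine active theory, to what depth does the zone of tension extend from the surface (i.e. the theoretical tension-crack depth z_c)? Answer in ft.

4.34 ft

K_a = tan²(45° − 21.9°/2) = 0.4567; √K_a = 0.6758.
The active pressure is zero where K_a γ z = 2c√K_a, so z_c = 2c/(γ√K_a) = 2×149/(101.6×0.6758) = 4.340 ft.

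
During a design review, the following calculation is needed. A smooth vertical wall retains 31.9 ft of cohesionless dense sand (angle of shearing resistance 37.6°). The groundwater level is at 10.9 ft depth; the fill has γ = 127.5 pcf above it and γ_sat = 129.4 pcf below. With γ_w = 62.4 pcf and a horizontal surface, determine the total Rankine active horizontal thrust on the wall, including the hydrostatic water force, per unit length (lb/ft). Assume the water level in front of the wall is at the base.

26200 lb/ft

K_a = tan²(45° − φ/2) = 0.2421.
γ' = 129.4 − 62.4 = 67.00 pcf. Depth below WT = 21.0 ft.
σ'_h at WT = K_a γ d_w = 336.5 psf; at base = 336.5 + K_a γ' × 21.0 = 677.2 psf.
P₁ (0–10.9 ft) = ½×336.5×10.9 = 1834. P₂ (10.9–31.9 ft) = ½(336.5+677.2)×21.0 = 10640.
P_w = ½ γ_w h₂² = 0.5×62.4×21.0² = 13760. Total = 1834+10640+13760 = 26240 lb/ft.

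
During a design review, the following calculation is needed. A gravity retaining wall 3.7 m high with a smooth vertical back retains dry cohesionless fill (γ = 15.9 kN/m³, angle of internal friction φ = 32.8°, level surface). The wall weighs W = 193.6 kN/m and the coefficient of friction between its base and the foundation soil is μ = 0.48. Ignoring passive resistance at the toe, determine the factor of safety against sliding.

K_a = tan²(45° − 32.8°/2) = 0.2973.
P_a = ½K_aγH² = 0.5×0.2973×15.9×3.7² = 32.35 kN/m, acting at H/3 = 1.233 m above the base.
FS_sliding = μW / P_a = 0.48×193.6 / 32.35 = 2.872.

2.87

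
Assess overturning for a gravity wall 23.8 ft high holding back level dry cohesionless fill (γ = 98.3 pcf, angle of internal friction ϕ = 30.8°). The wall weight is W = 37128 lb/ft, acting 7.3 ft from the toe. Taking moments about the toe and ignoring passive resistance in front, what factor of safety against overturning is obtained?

3.80

K_a = tan²(45° − 30.8°/2) = 0.3227.
P_a = ½K_aγH² = 0.5×0.3227×98.3×23.8² = 8985 lb/ft, acting at H/3 = 7.933 ft above the base.
Overturning moment M_o = P_a × H/3 = 8985 × 7.933 = 71280.
Resisting moment M_r = W × 7.3 = 37128 × 7.3 = 271000.
FS_overturning = M_r/M_o = 271000/71280 = 3.803.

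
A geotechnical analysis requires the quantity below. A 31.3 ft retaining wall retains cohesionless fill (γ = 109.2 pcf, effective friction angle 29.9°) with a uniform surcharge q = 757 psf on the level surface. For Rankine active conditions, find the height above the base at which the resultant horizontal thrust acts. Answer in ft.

12.0 ft

K_a = 0.3347.
Triangular part P₁ = ½K_aγH² = 17900 at H/3 = 10.43 ft; rectangular part P₂ = K_a q H = 7930 at H/2 = 15.65 ft.
ȳ = (P₁·10.43 + P₂·15.65)/(P₁+P₂) = 12.03 ft.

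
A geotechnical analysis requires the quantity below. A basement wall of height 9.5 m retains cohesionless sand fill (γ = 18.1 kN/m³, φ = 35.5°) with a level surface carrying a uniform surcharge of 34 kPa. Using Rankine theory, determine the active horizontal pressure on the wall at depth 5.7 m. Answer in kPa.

K_a = (1 − sin φ)/(1 + sin φ) = 0.2653.
σ_v = γz + q = 18.1 × 5.7 + 34 = 137.2 kPa.
σ_h = K_a σ_v = 0.2653 × 137.2 = 36.39 kPa.

36.4 kPa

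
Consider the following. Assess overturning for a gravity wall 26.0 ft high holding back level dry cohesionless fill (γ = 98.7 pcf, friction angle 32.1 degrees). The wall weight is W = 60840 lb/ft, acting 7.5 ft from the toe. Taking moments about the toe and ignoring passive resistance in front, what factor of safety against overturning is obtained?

5.16

K_a = tan²(45° − 32.1°/2) = 0.3060.
P_a = ½K_aγH² = 0.5×0.3060×98.7×26.0² = 10210 lb/ft, acting at H/3 = 8.667 ft above the base.
Overturning moment M_o = P_a × H/3 = 10210 × 8.667 = 88470.
Resisting moment M_r = W × 7.5 = 60840 × 7.5 = 456300.
FS_overturning = M_r/M_o = 456300/88470 = 5.158.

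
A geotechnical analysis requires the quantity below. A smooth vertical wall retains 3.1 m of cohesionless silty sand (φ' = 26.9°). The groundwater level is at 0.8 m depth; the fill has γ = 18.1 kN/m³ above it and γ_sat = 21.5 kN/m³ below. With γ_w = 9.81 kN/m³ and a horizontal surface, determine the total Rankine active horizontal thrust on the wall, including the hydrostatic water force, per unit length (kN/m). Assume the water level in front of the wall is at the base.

52.3 kN/m

K_a = tan²(45° − φ/2) = 0.3770.
γ' = 21.5 − 9.81 = 11.69 kN/m³. Depth below WT = 2.3 m.
σ'_h at WT = K_a γ d_w = 5.459 kPa; at base = 5.459 + K_a γ' × 2.3 = 15.60 kPa.
P₁ (0–0.8 m) = ½×5.459×0.8 = 2.184. P₂ (0.8–3.1 m) = ½(5.459+15.60)×2.3 = 24.21.
P_w = ½ γ_w h₂² = 0.5×9.81×2.3² = 25.95. Total = 2.184+24.21+25.95 = 52.34 kN/m.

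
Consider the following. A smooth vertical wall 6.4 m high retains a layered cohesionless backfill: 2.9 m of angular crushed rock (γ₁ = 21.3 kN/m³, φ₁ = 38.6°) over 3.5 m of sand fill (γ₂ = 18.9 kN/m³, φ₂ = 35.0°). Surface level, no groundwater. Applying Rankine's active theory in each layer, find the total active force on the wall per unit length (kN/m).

111 kN/m

K_a1 = tan²(45°−38.6°/2) = 0.2316; K_a2 = tan²(45°−35.0°/2) = 0.2710.
Layer 1: σ at base = K_a1 γ₁ h₁ = 14.31 kPa; P₁ = ½×14.31×2.9 = 20.75.
Layer 2: σ_v at top = γ₁h₁ = 61.77; σ_h top = K_a2×61.77 = 16.74; σ_h base = K_a2×(61.77+18.9×3.5) = 34.67.
P₂ = ½(16.74+34.67)×3.5 = 89.96. Total P_a = 20.75+89.96 = 110.7 kN/m.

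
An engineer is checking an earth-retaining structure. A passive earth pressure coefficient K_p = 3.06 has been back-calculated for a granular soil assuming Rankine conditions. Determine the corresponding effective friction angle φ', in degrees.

K_p = (1+sin φ)/(1−sin φ) ⇒ sin φ = (K_p − 1)/(K_p + 1) = 0.5074.
φ = arcsin(0.5074) = 30.49°.

30.5°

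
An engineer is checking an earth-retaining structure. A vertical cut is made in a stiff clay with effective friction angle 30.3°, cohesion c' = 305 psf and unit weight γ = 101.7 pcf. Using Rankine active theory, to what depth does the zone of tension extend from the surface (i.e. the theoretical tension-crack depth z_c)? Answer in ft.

K_a = tan²(45° − 30.3°/2) = 0.3293; √K_a = 0.5739.
The active pressure is zero where K_a γ z = 2c√K_a, so z_c = 2c/(γ√K_a) = 2×305/(101.7×0.5739) = 10.45 ft.

10.5 ft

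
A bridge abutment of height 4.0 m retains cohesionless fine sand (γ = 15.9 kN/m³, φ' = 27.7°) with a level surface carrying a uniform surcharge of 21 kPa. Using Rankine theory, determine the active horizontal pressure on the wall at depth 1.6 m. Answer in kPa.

17.0 kPa

K_a = (1 − sin φ)/(1 + sin φ) = 0.3653.
σ_v = γz + q = 15.9 × 1.6 + 21 = 46.44 kPa.
σ_h = K_a σ_v = 0.3653 × 46.44 = 16.97 kPa.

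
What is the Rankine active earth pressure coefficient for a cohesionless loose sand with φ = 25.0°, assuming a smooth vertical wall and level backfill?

0.406

K_a = (1 − sin φ)/(1 + sin φ) = (1 − sin 25.0°)/(1 + sin 25.0°) = 0.4059.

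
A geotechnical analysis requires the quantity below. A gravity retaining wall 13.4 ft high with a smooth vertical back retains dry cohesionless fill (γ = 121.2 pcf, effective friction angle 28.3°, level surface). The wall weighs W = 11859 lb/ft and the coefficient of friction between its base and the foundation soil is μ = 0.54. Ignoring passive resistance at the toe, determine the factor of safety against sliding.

1.65

K_a = tan²(45° − 28.3°/2) = 0.3568.
P_a = ½K_aγH² = 0.5×0.3568×121.2×13.4² = 3882 lb/ft, acting at H/3 = 4.467 ft above the base.
FS_sliding = μW / P_a = 0.54×11859 / 3882 = 1.650.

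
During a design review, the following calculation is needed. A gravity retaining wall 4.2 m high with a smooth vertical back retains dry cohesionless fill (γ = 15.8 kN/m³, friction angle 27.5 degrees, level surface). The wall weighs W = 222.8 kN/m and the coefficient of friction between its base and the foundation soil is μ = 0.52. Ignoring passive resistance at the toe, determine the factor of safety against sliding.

K_a = tan²(45° − 27.5°/2) = 0.3682.
P_a = ½K_aγH² = 0.5×0.3682×15.8×4.2² = 51.31 kN/m, acting at H/3 = 1.400 m above the base.
FS_sliding = μW / P_a = 0.52×222.8 / 51.31 = 2.258.

2.26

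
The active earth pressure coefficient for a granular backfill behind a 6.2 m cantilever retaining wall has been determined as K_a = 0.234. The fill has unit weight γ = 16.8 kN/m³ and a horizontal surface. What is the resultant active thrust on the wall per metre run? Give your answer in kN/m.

75.6 kN/m

P = ½ K_a γ H² = 0.5 × 0.234 × 16.8 × 6.2² = 75.56 kN/m.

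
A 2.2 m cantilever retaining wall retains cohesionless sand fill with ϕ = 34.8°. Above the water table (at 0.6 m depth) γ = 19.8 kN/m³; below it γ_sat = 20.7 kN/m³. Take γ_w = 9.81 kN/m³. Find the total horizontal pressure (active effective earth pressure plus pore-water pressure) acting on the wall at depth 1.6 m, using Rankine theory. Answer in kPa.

K_a = (1 − sin φ)/(1 + sin φ) = 0.2733.
γ' = 20.7 − 9.81 = 10.89 kN/m³.
Effective vertical stress at 1.6 m: σ'_v = 19.8×0.6 + 10.89×1.00 = 22.77 kPa.
σ'_h = K_a σ'_v = 0.2733 × 22.77 = 6.223 kPa; u = γ_w × 1.00 = 9.810 kPa.
Total σ_h = 6.223 + 9.810 = 16.03 kPa.

16.0 kPa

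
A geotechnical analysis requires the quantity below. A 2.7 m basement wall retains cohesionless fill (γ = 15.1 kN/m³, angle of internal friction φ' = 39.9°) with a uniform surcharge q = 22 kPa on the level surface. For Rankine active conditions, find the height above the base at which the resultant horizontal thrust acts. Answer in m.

K_a = 0.2184.
Triangular part P₁ = ½K_aγH² = 12.02 at H/3 = 0.9000 m; rectangular part P₂ = K_a q H = 12.98 at H/2 = 1.350 m.
ȳ = (P₁·0.9000 + P₂·1.350)/(P₁+P₂) = 1.134 m.

1.13 m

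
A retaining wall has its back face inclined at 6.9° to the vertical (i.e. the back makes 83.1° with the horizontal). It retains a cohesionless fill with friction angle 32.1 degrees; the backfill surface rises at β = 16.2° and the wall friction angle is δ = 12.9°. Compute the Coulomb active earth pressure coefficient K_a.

0.416

K_a = sin²(α+φ) / [sin²α · sin(α−δ) · (1 + √{sin(φ+δ)sin(φ−β) / (sin(α−δ)sin(α+β))})²].
With α = 83.1°, φ = 32.1°, δ = 12.9°, β = 16.2°: K_a = 0.4160.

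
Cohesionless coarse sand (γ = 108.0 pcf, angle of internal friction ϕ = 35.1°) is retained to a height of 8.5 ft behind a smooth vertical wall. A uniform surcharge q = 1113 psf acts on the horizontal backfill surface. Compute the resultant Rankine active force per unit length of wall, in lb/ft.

K_a = tan²(45° − φ/2) = 0.2698.
Soil triangle: ½ K_a γ H² = 0.5×0.2698×108.0×8.5² = 1053 lb/ft.
Surcharge rectangle: K_a q H = 0.2698×1113×8.5 = 2553 lb/ft.
Total = 1053 + 2553 = 3606 lb/ft.

3610 lb/ft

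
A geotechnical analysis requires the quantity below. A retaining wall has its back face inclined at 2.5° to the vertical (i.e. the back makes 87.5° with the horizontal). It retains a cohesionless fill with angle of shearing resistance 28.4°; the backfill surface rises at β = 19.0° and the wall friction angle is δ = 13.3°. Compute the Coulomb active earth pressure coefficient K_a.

0.467

K_a = sin²(α+φ) / [sin²α · sin(α−δ) · (1 + √{sin(φ+δ)sin(φ−β) / (sin(α−δ)sin(α+β))})²].
With α = 87.5°, φ = 28.4°, δ = 13.3°, β = 19.0°: K_a = 0.4670.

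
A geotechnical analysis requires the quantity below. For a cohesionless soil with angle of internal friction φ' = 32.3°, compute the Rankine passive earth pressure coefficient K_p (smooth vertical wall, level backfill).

3.30

K_p = (1 + sin φ)/(1 − sin φ) = tan²(45° + 32.3°/2) = 3.295.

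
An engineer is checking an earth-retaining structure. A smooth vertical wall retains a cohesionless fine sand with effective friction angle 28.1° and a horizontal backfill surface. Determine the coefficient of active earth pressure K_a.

0.360

K_a = tan²(45° − φ/2) = tan²(30.95°) = 0.3596.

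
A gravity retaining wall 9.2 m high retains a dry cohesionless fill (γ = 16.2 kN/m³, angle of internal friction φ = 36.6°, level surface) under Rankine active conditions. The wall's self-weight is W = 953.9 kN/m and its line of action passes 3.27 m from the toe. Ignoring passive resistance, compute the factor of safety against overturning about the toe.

K_a = tan²(45° − 36.6°/2) = 0.2530.
P_a = ½K_aγH² = 0.5×0.2530×16.2×9.2² = 173.4 kN/m, acting at H/3 = 3.067 m above the base.
Overturning moment M_o = P_a × H/3 = 173.4 × 3.067 = 531.8.
Resisting moment M_r = W × 3.27 = 953.9 × 3.27 = 3119.
FS_overturning = M_r/M_o = 3119/531.8 = 5.865.

5.87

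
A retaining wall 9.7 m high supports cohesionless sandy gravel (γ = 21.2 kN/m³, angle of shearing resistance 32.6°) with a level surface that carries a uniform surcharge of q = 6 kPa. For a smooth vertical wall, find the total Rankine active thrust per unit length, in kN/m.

316 kN/m

K_a = tan²(45° − φ/2) = 0.2997.
Soil triangle: ½ K_a γ H² = 0.5×0.2997×21.2×9.7² = 298.9 kN/m.
Surcharge rectangle: K_a q H = 0.2997×6×9.7 = 17.44 kN/m.
Total = 298.9 + 17.44 = 316.4 kN/m.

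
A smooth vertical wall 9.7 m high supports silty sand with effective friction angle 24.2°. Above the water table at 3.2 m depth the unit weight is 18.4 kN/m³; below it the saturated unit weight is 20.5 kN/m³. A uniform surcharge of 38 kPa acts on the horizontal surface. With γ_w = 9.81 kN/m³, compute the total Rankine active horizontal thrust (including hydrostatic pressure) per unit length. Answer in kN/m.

656 kN/m

K_a = tan²(45° − φ/2) = 0.4185.
γ' = 20.5 − 9.81 = 10.69 kN/m³. h₂ = H − d_w = 6.5 m.
σ'_h: at surface K_a·q = 15.90; at WT K_a(q+γd_w) = 40.55; at base K_a(q+γd_w+γ'h₂) = 69.63 kPa.
P₁ = ½(15.90+40.55)×3.2 = 90.32; P₂ = ½(40.55+69.63)×6.5 = 358.1; P_w = ½γ_w h₂² = 207.2.
Total = 90.32+358.1+207.2 = 655.6 kN/m.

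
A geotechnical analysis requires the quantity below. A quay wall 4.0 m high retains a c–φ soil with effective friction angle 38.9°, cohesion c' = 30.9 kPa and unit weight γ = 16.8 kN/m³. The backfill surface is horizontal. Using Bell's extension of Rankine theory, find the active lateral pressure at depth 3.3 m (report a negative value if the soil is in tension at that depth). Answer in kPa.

-16.9 kPa

K_a = (1 − sin φ)/(1 + sin φ) = 0.2285.
σ_a = K_a γ z − 2c√K_a = 0.2285×16.8×3.3 − 2×30.9×0.4780 = -16.87 kPa.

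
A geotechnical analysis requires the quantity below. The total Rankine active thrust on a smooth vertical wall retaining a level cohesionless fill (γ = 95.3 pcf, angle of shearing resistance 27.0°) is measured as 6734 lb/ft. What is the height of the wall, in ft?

K_a = 0.3755. P_a = ½ K_a γ H² ⇒ H = √(2P_a/(K_a γ)).
H = √(2×6734/(0.3755×95.3)) = 19.40 ft.

19.4 ft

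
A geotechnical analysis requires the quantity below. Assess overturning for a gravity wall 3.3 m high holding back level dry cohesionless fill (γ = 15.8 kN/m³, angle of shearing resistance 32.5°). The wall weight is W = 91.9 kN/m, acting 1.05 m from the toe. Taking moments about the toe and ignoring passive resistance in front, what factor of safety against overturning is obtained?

3.39

K_a = tan²(45° − 32.5°/2) = 0.3010.
P_a = ½K_aγH² = 0.5×0.3010×15.8×3.3² = 25.89 kN/m, acting at H/3 = 1.100 m above the base.
Overturning moment M_o = P_a × H/3 = 25.89 × 1.100 = 28.48.
Resisting moment M_r = W × 1.05 = 91.9 × 1.05 = 96.50.
FS_overturning = M_r/M_o = 96.50/28.48 = 3.388.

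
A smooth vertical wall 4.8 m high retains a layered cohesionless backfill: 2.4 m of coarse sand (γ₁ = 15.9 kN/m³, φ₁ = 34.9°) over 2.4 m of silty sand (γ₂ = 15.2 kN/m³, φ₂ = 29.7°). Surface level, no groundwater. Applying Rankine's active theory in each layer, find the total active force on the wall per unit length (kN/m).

K_a1 = tan²(45°−34.9°/2) = 0.2721; K_a2 = tan²(45°−29.7°/2) = 0.3374.
Layer 1: σ at base = K_a1 γ₁ h₁ = 10.39 kPa; P₁ = ½×10.39×2.4 = 12.46.
Layer 2: σ_v at top = γ₁h₁ = 38.16; σ_h top = K_a2×38.16 = 12.87; σ_h base = K_a2×(38.16+15.2×2.4) = 25.18.
P₂ = ½(12.87+25.18)×2.4 = 45.67. Total P_a = 12.46+45.67 = 58.13 kN/m.

58.1 kN/m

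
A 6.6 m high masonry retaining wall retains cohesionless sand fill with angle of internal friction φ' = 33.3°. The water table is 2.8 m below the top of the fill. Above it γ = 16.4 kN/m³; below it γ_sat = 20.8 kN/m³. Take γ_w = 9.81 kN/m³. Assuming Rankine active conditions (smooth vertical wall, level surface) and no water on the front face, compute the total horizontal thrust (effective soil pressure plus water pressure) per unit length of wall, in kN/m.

163 kN/m

K_a = tan²(45° − φ/2) = 0.2911.
γ' = 20.8 − 9.81 = 10.99 kN/m³. Depth below WT = 3.8 m.
σ'_h at WT = K_a γ d_w = 13.37 kPa; at base = 13.37 + K_a γ' × 3.8 = 25.53 kPa.
P₁ (0–2.8 m) = ½×13.37×2.8 = 18.72. P₂ (2.8–6.6 m) = ½(13.37+25.53)×3.8 = 73.90.
P_w = ½ γ_w h₂² = 0.5×9.81×3.8² = 70.83. Total = 18.72+73.90+70.83 = 163.4 kN/m.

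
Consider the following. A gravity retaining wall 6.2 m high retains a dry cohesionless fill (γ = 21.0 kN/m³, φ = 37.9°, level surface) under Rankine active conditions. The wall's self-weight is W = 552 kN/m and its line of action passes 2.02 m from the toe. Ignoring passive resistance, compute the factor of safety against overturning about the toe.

5.59

K_a = tan²(45° − 37.9°/2) = 0.2389.
P_a = ½K_aγH² = 0.5×0.2389×21.0×6.2² = 96.44 kN/m, acting at H/3 = 2.067 m above the base.
Overturning moment M_o = P_a × H/3 = 96.44 × 2.067 = 199.3.
Resisting moment M_r = W × 2.02 = 552 × 2.02 = 1115.
FS_overturning = M_r/M_o = 1115/199.3 = 5.595.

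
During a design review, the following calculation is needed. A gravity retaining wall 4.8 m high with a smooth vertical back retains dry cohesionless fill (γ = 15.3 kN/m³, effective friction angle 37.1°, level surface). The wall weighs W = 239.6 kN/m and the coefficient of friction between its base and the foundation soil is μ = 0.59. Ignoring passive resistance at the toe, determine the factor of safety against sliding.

3.24

K_a = tan²(45° − 37.1°/2) = 0.2475.
P_a = ½K_aγH² = 0.5×0.2475×15.3×4.8² = 43.62 kN/m, acting at H/3 = 1.600 m above the base.
FS_sliding = μW / P_a = 0.59×239.6 / 43.62 = 3.241.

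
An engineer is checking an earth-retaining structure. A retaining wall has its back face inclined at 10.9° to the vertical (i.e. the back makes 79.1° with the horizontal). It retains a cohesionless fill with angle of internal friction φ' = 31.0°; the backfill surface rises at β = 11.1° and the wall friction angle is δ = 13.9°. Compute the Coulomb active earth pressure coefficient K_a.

0.439

K_a = sin²(α+φ) / [sin²α · sin(α−δ) · (1 + √{sin(φ+δ)sin(φ−β) / (sin(α−δ)sin(α+β))})²].
With α = 79.1°, φ = 31.0°, δ = 13.9°, β = 11.1°: K_a = 0.4393.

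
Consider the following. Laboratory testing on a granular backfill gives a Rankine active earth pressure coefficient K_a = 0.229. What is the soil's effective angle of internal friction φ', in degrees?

38.9°

K_a = tan²(45° − φ/2) ⇒ 45° − φ/2 = arctan(√0.229) = 25.57°.
φ = 2(45° − 25.57°) = 38.85°.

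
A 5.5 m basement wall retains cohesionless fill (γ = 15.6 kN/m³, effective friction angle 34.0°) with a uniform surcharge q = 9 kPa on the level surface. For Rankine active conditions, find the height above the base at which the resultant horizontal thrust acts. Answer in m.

K_a = 0.2827.
Triangular part P₁ = ½K_aγH² = 66.71 at H/3 = 1.833 m; rectangular part P₂ = K_a q H = 13.99 at H/2 = 2.750 m.
ȳ = (P₁·1.833 + P₂·2.750)/(P₁+P₂) = 1.992 m.

1.99 m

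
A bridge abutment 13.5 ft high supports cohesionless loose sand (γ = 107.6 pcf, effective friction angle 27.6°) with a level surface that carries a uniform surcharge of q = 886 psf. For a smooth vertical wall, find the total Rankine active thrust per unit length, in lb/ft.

7980 lb/ft

K_a = tan²(45° − φ/2) = 0.3668.
Soil triangle: ½ K_a γ H² = 0.5×0.3668×107.6×13.5² = 3596 lb/ft.
Surcharge rectangle: K_a q H = 0.3668×886×13.5 = 4387 lb/ft.
Total = 3596 + 4387 = 7983 lb/ft.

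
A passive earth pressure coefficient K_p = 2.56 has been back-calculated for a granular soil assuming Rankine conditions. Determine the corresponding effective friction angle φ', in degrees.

26.0°

K_p = (1+sin φ)/(1−sin φ) ⇒ sin φ = (K_p − 1)/(K_p + 1) = 0.4382.
φ = arcsin(0.4382) = 25.99°.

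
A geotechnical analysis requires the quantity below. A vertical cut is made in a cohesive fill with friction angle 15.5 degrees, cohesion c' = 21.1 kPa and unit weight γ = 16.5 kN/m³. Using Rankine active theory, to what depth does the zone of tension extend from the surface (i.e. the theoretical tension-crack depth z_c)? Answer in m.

K_a = tan²(45° − 15.5°/2) = 0.5782; √K_a = 0.7604.
The active pressure is zero where K_a γ z = 2c√K_a, so z_c = 2c/(γ√K_a) = 2×21.1/(16.5×0.7604) = 3.363 m.

3.36 m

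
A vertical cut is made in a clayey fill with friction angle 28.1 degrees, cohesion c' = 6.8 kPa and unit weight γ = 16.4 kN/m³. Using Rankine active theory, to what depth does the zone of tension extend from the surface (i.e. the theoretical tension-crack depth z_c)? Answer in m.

1.38 m

K_a = tan²(45° − 28.1°/2) = 0.3596; √K_a = 0.5997.
The active pressure is zero where K_a γ z = 2c√K_a, so z_c = 2c/(γ√K_a) = 2×6.8/(16.4×0.5997) = 1.383 m.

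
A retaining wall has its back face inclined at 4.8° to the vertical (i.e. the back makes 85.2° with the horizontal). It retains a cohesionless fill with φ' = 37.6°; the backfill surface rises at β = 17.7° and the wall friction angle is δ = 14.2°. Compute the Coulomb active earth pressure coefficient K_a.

K_a = sin²(α+φ) / [sin²α · sin(α−δ) · (1 + √{sin(φ+δ)sin(φ−β) / (sin(α−δ)sin(α+β))})²].
With α = 85.2°, φ = 37.6°, δ = 14.2°, β = 17.7°: K_a = 0.3178.

0.318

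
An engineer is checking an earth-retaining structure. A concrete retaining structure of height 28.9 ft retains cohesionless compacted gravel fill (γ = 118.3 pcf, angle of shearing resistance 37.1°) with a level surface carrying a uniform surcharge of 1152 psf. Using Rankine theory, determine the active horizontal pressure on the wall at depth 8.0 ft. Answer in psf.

519 psf

K_a = (1 − sin φ)/(1 + sin φ) = 0.2475.
σ_v = γz + q = 118.3 × 8.0 + 1152 = 2098 psf.
σ_h = K_a σ_v = 0.2475 × 2098 = 519.4 psf.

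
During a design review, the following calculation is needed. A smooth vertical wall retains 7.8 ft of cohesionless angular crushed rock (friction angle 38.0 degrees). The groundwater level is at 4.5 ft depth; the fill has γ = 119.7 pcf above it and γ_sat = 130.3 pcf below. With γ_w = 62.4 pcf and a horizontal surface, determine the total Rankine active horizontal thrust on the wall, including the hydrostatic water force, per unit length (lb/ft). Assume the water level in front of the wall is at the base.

1140 lb/ft

K_a = tan²(45° − φ/2) = 0.2379.
γ' = 130.3 − 62.4 = 67.90 pcf. Depth below WT = 3.3 ft.
σ'_h at WT = K_a γ d_w = 128.1 psf; at base = 128.1 + K_a γ' × 3.3 = 181.4 psf.
P₁ (0–4.5 ft) = ½×128.1×4.5 = 288.3. P₂ (4.5–7.8 ft) = ½(128.1+181.4)×3.3 = 510.8.
P_w = ½ γ_w h₂² = 0.5×62.4×3.3² = 339.8. Total = 288.3+510.8+339.8 = 1139 lb/ft.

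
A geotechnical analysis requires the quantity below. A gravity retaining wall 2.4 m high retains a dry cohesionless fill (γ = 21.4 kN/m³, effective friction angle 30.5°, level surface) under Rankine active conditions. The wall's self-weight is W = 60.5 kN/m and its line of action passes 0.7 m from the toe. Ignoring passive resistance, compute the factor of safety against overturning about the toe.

2.63

K_a = tan²(45° − 30.5°/2) = 0.3267.
P_a = ½K_aγH² = 0.5×0.3267×21.4×2.4² = 20.13 kN/m, acting at H/3 = 0.8000 m above the base.
Overturning moment M_o = P_a × H/3 = 20.13 × 0.8000 = 16.11.
Resisting moment M_r = W × 0.7 = 60.5 × 0.7 = 42.35.
FS_overturning = M_r/M_o = 42.35/16.11 = 2.629.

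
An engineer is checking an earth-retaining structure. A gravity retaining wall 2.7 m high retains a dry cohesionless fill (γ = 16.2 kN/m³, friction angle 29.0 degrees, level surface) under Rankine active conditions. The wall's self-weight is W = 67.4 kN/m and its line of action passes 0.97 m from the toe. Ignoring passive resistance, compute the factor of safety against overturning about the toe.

K_a = tan²(45° − 29.0°/2) = 0.3470.
P_a = ½K_aγH² = 0.5×0.3470×16.2×2.7² = 20.49 kN/m, acting at H/3 = 0.9000 m above the base.
Overturning moment M_o = P_a × H/3 = 20.49 × 0.9000 = 18.44.
Resisting moment M_r = W × 0.97 = 67.4 × 0.97 = 65.38.
FS_overturning = M_r/M_o = 65.38/18.44 = 3.546.

3.55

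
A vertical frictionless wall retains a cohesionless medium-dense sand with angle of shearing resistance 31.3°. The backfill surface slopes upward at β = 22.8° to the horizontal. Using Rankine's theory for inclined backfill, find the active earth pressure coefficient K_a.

0.419

K_a = cos β · (cos β − √(cos²β − cos²φ)) / (cos β + √(cos²β − cos²φ)).
cos β = 0.9219, cos φ = 0.8545, √(cos²β − cos²φ) = 0.3460.
K_a = 0.9219 × (0.9219 − 0.3460)/(0.9219 + 0.3460) = 0.4187.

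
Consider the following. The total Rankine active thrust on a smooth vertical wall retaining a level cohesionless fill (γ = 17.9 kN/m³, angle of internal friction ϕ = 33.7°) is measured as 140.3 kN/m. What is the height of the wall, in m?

K_a = 0.2863. P_a = ½ K_a γ H² ⇒ H = √(2P_a/(K_a γ)).
H = √(2×140.3/(0.2863×17.9)) = 7.400 m.

7.40 m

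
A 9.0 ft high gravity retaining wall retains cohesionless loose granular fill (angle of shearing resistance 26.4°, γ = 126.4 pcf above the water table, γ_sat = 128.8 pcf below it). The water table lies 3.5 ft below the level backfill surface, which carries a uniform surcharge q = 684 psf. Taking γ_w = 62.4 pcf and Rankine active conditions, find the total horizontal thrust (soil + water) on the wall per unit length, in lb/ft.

K_a = tan²(45° − φ/2) = 0.3844.
γ' = 128.8 − 62.4 = 66.40 pcf. h₂ = H − d_w = 5.5 ft.
σ'_h: at surface K_a·q = 263.0; at WT K_a(q+γd_w) = 433.0; at base K_a(q+γd_w+γ'h₂) = 573.4 psf.
P₁ = ½(263.0+433.0)×3.5 = 1218; P₂ = ½(433.0+573.4)×5.5 = 2768; P_w = ½γ_w h₂² = 943.8.
Total = 1218+2768+943.8 = 4929 lb/ft.

4930 lb/ft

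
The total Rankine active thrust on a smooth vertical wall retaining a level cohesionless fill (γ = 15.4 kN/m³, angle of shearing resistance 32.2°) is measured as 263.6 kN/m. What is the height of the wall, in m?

K_a = 0.3047. P_a = ½ K_a γ H² ⇒ H = √(2P_a/(K_a γ)).
H = √(2×263.6/(0.3047×15.4)) = 10.60 m.

10.6 m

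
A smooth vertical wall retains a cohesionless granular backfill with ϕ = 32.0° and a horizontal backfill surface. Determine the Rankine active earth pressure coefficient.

0.307

K_a = tan²(45° − φ/2) = tan²(29.00°) = 0.3073.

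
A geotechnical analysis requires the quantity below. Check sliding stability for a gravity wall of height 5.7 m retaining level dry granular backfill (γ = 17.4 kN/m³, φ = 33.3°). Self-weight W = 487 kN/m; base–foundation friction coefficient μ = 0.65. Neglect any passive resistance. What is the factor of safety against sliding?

K_a = tan²(45° − 33.3°/2) = 0.2911.
P_a = ½K_aγH² = 0.5×0.2911×17.4×5.7² = 82.29 kN/m, acting at H/3 = 1.900 m above the base.
FS_sliding = μW / P_a = 0.65×487 / 82.29 = 3.847.

3.85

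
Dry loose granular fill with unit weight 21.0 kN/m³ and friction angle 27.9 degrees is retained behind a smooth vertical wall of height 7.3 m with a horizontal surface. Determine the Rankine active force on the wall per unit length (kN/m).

K_a = tan²(45° − φ/2) = 0.3625.
P_a = ½ K_a γ H² = 0.5 × 0.3625 × 21.0 × 7.3² = 202.8 kN/m.

203 kN/m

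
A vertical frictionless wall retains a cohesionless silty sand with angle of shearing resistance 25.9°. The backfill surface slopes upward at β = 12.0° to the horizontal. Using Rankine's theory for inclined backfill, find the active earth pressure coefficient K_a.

0.427

K_a = cos β · (cos β − √(cos²β − cos²φ)) / (cos β + √(cos²β − cos²φ)).
cos β = 0.9781, cos φ = 0.8996, √(cos²β − cos²φ) = 0.3841.
K_a = 0.9781 × (0.9781 − 0.3841)/(0.9781 + 0.3841) = 0.4265.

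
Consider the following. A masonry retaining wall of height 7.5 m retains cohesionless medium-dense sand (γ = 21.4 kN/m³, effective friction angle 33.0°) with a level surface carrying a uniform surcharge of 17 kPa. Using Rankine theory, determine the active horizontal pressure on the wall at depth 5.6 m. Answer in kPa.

40.3 kPa

K_a = (1 − sin φ)/(1 + sin φ) = 0.2948.
σ_v = γz + q = 21.4 × 5.6 + 17 = 136.8 kPa.
σ_h = K_a σ_v = 0.2948 × 136.8 = 40.34 kPa.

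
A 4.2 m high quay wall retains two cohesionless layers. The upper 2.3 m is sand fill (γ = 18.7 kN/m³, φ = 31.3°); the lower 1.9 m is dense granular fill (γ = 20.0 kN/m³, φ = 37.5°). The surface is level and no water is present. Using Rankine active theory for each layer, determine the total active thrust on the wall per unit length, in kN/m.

K_a1 = tan²(45°−31.3°/2) = 0.3162; K_a2 = tan²(45°−37.5°/2) = 0.2432.
Layer 1: σ at base = K_a1 γ₁ h₁ = 13.60 kPa; P₁ = ½×13.60×2.3 = 15.64.
Layer 2: σ_v at top = γ₁h₁ = 43.01; σ_h top = K_a2×43.01 = 10.46; σ_h base = K_a2×(43.01+20.0×1.9) = 19.70.
P₂ = ½(10.46+19.70)×1.9 = 28.65. Total P_a = 15.64+28.65 = 44.29 kN/m.

44.3 kN/m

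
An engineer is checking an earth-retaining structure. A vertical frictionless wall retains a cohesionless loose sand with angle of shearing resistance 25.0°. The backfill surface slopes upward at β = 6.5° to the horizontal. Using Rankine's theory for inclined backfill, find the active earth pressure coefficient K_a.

0.416

K_a = cos β · (cos β − √(cos²β − cos²φ)) / (cos β + √(cos²β − cos²φ)).
cos β = 0.9936, cos φ = 0.9063, √(cos²β − cos²φ) = 0.4072.
K_a = 0.9936 × (0.9936 − 0.4072)/(0.9936 + 0.4072) = 0.4159.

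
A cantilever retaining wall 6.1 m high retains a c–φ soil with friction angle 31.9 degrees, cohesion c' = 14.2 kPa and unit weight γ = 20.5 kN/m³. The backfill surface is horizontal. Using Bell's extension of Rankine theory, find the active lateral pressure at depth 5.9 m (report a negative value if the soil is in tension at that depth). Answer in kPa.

K_a = (1 − sin φ)/(1 + sin φ) = 0.3085.
σ_a = K_a γ z − 2c√K_a = 0.3085×20.5×5.9 − 2×14.2×0.5555 = 21.54 kPa.

21.5 kPa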